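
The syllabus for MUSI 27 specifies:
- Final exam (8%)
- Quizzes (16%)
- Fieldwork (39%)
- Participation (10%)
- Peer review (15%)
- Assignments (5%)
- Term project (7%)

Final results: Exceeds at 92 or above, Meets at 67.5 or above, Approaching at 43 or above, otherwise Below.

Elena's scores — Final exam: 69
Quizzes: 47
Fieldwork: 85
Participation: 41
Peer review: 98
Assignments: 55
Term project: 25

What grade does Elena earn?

Weighted total:
  Final exam 69 × 0.08 = 5.52
  Quizzes 47 × 0.16 = 7.52
  Fieldwork 85 × 0.39 = 33.15
  Participation 41 × 0.1 = 4.1
  Peer review 98 × 0.15 = 14.7
  Assignments 55 × 0.05 = 2.75
  Term project 25 × 0.07 = 1.75
Sum = 69.49
69.49 is ≥ 67.5 and < 92 → Meets

Meets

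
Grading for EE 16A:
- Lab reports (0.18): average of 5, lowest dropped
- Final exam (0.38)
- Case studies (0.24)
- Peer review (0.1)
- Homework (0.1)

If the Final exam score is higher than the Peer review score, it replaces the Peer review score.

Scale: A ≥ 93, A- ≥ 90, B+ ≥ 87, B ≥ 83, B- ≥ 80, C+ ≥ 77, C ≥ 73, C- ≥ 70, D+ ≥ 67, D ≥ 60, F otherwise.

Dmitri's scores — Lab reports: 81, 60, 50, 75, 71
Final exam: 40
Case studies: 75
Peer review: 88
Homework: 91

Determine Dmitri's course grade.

Lab reports: drop 50 → average of remaining 4 = 287/4 = 71.75
Final exam (40) ≤ Peer review (88), so Peer review stays at 88.
Weighted total:
  Lab reports 71.75 × 0.18 = 12.915
  Final exam 40 × 0.38 = 15.2
  Case studies 75 × 0.24 = 18
  Peer review 88 × 0.1 = 8.8
  Homework 91 × 0.1 = 9.1
Sum = 64.015
64.015 is ≥ 60 and < 67 → D

D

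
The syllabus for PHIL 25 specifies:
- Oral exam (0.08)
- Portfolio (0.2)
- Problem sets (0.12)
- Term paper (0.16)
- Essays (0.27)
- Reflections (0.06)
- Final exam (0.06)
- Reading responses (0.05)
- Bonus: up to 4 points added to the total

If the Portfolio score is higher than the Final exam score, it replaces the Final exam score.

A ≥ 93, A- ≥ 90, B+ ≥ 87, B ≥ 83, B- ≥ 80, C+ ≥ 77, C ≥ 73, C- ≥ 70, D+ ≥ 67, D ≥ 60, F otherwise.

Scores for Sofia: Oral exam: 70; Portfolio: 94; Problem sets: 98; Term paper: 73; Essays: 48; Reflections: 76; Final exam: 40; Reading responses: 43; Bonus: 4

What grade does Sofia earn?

Portfolio (94) > Final exam (40), so Final exam counts as 94.
Weighted total:
  Oral exam 70 × 0.08 = 5.6
  Portfolio 94 × 0.2 = 18.8
  Problem sets 98 × 0.12 = 11.76
  Term paper 73 × 0.16 = 11.68
  Essays 48 × 0.27 = 12.96
  Reflections 76 × 0.06 = 4.56
  Final exam 94 × 0.06 = 5.64
  Reading responses 43 × 0.05 = 2.15
Sum = 73.15
Bonus: 73.15 + 4 = 77.15
77.15 is ≥ 77 and < 80 → C+

C+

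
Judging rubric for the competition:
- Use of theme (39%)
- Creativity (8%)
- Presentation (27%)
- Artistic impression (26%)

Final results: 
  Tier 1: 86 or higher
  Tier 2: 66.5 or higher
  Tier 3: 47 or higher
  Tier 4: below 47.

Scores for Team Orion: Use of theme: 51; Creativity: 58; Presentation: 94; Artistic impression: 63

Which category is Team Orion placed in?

Weighted total:
  Use of theme 51 × 0.39 = 19.89
  Creativity 58 × 0.08 = 4.64
  Presentation 94 × 0.27 = 25.38
  Artistic impression 63 × 0.26 = 16.38
Sum = 66.29
66.29 is ≥ 47 and < 66.5 → Tier 3

Tier 3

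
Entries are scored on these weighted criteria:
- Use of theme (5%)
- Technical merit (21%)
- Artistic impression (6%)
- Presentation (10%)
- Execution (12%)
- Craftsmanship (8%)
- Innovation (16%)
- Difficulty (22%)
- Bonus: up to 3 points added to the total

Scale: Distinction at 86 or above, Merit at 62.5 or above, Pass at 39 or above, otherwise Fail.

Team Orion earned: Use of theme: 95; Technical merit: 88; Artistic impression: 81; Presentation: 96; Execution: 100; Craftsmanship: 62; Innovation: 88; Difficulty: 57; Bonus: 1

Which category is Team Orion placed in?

Merit

Weighted total:
  Use of theme 95 × 0.05 = 4.75
  Technical merit 88 × 0.21 = 18.48
  Artistic impression 81 × 0.06 = 4.86
  Presentation 96 × 0.1 = 9.6
  Execution 100 × 0.12 = 12
  Craftsmanship 62 × 0.08 = 4.96
  Innovation 88 × 0.16 = 14.08
  Difficulty 57 × 0.22 = 12.54
Sum = 81.27
Bonus: 81.27 + 1 = 82.27
82.27 is ≥ 62.5 and < 86 → Merit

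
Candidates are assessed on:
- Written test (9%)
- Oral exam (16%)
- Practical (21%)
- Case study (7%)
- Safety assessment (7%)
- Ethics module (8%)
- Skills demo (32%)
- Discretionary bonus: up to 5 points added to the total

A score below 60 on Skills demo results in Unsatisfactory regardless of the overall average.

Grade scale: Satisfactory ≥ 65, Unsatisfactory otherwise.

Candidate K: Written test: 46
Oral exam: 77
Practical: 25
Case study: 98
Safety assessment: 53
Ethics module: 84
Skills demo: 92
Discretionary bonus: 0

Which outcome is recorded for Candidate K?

Skills demo score 92 ≥ 60: minimum met.
Weighted total:
  Written test 46 × 0.09 = 4.14
  Oral exam 77 × 0.16 = 12.32
  Practical 25 × 0.21 = 5.25
  Case study 98 × 0.07 = 6.86
  Safety assessment 53 × 0.07 = 3.71
  Ethics module 84 × 0.08 = 6.72
  Skills demo 92 × 0.32 = 29.44
Sum = 68.44
Discretionary bonus: 68.44 + 0 = 68.44
68.44 ≥ 65 → Satisfactory

Satisfactory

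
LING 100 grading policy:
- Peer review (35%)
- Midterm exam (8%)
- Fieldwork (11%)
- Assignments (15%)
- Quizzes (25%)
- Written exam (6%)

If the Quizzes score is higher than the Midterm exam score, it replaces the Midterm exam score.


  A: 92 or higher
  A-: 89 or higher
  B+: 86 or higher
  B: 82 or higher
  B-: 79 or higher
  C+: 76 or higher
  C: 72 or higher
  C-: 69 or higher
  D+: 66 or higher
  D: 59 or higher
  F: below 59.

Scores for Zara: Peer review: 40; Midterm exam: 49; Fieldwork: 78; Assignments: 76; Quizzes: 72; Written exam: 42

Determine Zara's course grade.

Quizzes (72) > Midterm exam (49), so Midterm exam counts as 72.
Weighted total:
  Peer review 40 × 0.35 = 14
  Midterm exam 72 × 0.08 = 5.76
  Fieldwork 78 × 0.11 = 8.58
  Assignments 76 × 0.15 = 11.4
  Quizzes 72 × 0.25 = 18
  Written exam 42 × 0.06 = 2.52
Sum = 60.26
60.26 is ≥ 59 and < 66 → D

D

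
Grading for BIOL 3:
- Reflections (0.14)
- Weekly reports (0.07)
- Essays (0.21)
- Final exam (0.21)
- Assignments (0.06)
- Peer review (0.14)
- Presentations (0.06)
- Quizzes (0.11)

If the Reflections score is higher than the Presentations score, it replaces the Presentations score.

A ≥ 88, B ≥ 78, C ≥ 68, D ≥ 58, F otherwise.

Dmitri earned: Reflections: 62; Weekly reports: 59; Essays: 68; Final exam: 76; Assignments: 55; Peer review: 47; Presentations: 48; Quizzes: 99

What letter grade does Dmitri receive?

Reflections (62) > Presentations (48), so Presentations counts as 62.
Weighted total:
  Reflections 62 × 0.14 = 8.68
  Weekly reports 59 × 0.07 = 4.13
  Essays 68 × 0.21 = 14.28
  Final exam 76 × 0.21 = 15.96
  Assignments 55 × 0.06 = 3.3
  Peer review 47 × 0.14 = 6.58
  Presentations 62 × 0.06 = 3.72
  Quizzes 99 × 0.11 = 10.89
Sum = 67.54
67.54 is ≥ 58 and < 68 → D

D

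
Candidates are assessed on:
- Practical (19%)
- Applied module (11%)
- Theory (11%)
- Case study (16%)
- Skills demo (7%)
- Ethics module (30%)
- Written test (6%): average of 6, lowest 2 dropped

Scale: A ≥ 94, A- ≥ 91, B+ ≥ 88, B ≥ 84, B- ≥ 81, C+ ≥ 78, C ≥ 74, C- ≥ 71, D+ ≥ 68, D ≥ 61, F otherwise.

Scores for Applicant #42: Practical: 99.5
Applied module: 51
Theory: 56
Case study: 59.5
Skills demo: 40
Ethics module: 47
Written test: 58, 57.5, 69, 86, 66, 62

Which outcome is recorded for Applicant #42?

D

Written test: drop 57.5, 58 → average of remaining 4 = 283/4 = 70.75
Weighted total:
  Practical 99.5 × 0.19 = 18.905
  Applied module 51 × 0.11 = 5.61
  Theory 56 × 0.11 = 6.16
  Case study 59.5 × 0.16 = 9.52
  Skills demo 40 × 0.07 = 2.8
  Ethics module 47 × 0.3 = 14.1
  Written test 70.75 × 0.06 = 4.245
Sum = 61.34
61.34 is ≥ 61 and < 68 → D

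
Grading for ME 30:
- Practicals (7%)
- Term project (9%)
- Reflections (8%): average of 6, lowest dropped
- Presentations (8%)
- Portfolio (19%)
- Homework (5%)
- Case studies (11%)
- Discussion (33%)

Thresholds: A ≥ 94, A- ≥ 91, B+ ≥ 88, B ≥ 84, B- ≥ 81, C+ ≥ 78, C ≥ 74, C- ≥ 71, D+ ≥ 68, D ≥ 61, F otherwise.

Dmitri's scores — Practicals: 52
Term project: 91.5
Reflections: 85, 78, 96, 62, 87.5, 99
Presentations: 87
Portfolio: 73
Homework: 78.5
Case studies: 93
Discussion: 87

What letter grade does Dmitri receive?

Reflections: drop 62 → average of remaining 5 = 445.5/5 = 89.1
Weighted total:
  Practicals 52 × 0.07 = 3.64
  Term project 91.5 × 0.09 = 8.235
  Reflections 89.1 × 0.08 = 7.128
  Presentations 87 × 0.08 = 6.96
  Portfolio 73 × 0.19 = 13.87
  Homework 78.5 × 0.05 = 3.925
  Case studies 93 × 0.11 = 10.23
  Discussion 87 × 0.33 = 28.71
Sum = 82.698
82.698 is ≥ 81 and < 84 → B-

B-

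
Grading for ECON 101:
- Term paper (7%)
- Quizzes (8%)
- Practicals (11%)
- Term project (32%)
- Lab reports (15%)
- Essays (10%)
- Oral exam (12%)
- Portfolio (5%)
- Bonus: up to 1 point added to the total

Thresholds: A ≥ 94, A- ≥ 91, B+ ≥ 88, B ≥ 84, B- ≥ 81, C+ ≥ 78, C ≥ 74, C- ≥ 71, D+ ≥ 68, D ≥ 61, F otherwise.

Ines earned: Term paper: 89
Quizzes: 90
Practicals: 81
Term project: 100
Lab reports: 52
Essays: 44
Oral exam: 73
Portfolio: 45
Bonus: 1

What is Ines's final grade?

Weighted total:
  Term paper 89 × 0.07 = 6.23
  Quizzes 90 × 0.08 = 7.2
  Practicals 81 × 0.11 = 8.91
  Term project 100 × 0.32 = 32
  Lab reports 52 × 0.15 = 7.8
  Essays 44 × 0.1 = 4.4
  Oral exam 73 × 0.12 = 8.76
  Portfolio 45 × 0.05 = 2.25
Sum = 77.55
Bonus: 77.55 + 1 = 78.55
78.55 is ≥ 78 and < 81 → C+

C+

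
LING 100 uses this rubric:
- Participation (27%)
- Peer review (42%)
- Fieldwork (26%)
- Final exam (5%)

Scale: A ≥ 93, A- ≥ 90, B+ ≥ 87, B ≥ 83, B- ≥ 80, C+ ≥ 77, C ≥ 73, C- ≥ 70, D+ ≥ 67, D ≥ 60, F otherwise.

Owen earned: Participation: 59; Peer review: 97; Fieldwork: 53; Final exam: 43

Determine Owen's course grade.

Weighted total:
  Participation 59 × 0.27 = 15.93
  Peer review 97 × 0.42 = 40.74
  Fieldwork 53 × 0.26 = 13.78
  Final exam 43 × 0.05 = 2.15
Sum = 72.6
72.6 is ≥ 70 and < 73 → C-

C-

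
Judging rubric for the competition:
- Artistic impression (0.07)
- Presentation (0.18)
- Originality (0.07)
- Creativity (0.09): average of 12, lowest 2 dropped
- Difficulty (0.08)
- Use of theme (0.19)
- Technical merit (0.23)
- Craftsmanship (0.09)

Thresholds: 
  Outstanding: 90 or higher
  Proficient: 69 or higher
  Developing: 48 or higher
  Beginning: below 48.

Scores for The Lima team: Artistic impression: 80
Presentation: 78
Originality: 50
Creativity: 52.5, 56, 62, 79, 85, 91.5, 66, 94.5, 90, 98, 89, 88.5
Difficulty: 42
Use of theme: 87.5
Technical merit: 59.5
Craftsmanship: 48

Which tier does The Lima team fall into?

Developing

Creativity: drop 52.5, 56 → average of remaining 10 = 843.5/10 = 84.35
Weighted total:
  Artistic impression 80 × 0.07 = 5.6
  Presentation 78 × 0.18 = 14.04
  Originality 50 × 0.07 = 3.5
  Creativity 84.35 × 0.09 = 7.5915
  Difficulty 42 × 0.08 = 3.36
  Use of theme 87.5 × 0.19 = 16.625
  Technical merit 59.5 × 0.23 = 13.685
  Craftsmanship 48 × 0.09 = 4.32
Sum = 68.7215
68.7215 is ≥ 48 and < 69 → Developing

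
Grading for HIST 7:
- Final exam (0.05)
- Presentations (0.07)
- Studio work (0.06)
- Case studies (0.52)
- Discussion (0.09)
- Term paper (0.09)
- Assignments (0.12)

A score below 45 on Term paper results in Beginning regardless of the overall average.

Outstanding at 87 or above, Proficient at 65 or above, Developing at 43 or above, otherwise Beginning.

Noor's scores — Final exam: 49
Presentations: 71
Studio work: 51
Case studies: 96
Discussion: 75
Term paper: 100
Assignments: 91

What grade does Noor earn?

Outstanding

Term paper score 100 ≥ 45: minimum met.
Weighted total:
  Final exam 49 × 0.05 = 2.45
  Presentations 71 × 0.07 = 4.97
  Studio work 51 × 0.06 = 3.06
  Case studies 96 × 0.52 = 49.92
  Discussion 75 × 0.09 = 6.75
  Term paper 100 × 0.09 = 9
  Assignments 91 × 0.12 = 10.92
Sum = 87.07
87.07 ≥ 87 → Outstanding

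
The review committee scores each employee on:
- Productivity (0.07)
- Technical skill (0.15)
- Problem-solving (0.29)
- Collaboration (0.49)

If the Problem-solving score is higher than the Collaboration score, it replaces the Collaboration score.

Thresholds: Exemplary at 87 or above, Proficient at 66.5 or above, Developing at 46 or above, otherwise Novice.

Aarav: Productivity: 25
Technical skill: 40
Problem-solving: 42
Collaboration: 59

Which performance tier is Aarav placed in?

Developing

Problem-solving (42) ≤ Collaboration (59), so Collaboration stays at 59.
Weighted total:
  Productivity 25 × 0.07 = 1.75
  Technical skill 40 × 0.15 = 6
  Problem-solving 42 × 0.29 = 12.18
  Collaboration 59 × 0.49 = 28.91
Sum = 48.84
48.84 is ≥ 46 and < 66.5 → Developing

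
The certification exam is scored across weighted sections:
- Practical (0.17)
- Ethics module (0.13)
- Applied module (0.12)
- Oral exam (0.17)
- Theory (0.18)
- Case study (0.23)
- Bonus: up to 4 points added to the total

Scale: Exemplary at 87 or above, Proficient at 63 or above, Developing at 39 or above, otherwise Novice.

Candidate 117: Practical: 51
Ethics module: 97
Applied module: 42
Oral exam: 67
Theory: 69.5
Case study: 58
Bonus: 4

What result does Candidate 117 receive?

Weighted total:
  Practical 51 × 0.17 = 8.67
  Ethics module 97 × 0.13 = 12.61
  Applied module 42 × 0.12 = 5.04
  Oral exam 67 × 0.17 = 11.39
  Theory 69.5 × 0.18 = 12.51
  Case study 58 × 0.23 = 13.34
Sum = 63.56
Bonus: 63.56 + 4 = 67.56
67.56 is ≥ 63 and < 87 → Proficient

Proficient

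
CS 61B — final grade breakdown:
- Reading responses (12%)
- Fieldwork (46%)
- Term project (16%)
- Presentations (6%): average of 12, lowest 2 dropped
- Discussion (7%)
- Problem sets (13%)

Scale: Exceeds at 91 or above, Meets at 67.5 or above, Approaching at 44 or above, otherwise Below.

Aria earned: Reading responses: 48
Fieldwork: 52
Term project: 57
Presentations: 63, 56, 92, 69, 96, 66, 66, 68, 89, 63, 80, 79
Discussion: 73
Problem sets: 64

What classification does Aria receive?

Approaching

Presentations: drop 56, 63 → average of remaining 10 = 768/10 = 76.8
Weighted total:
  Reading responses 48 × 0.12 = 5.76
  Fieldwork 52 × 0.46 = 23.92
  Term project 57 × 0.16 = 9.12
  Presentations 76.8 × 0.06 = 4.608
  Discussion 73 × 0.07 = 5.11
  Problem sets 64 × 0.13 = 8.32
Sum = 56.838
56.838 is ≥ 44 and < 67.5 → Approaching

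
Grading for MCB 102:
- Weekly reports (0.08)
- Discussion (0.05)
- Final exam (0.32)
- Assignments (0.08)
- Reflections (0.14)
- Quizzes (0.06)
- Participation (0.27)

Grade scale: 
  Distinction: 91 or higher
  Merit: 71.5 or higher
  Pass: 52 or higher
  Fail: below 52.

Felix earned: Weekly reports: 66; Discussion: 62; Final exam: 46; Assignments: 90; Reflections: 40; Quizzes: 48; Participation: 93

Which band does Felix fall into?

Weighted total:
  Weekly reports 66 × 0.08 = 5.28
  Discussion 62 × 0.05 = 3.1
  Final exam 46 × 0.32 = 14.72
  Assignments 90 × 0.08 = 7.2
  Reflections 40 × 0.14 = 5.6
  Quizzes 48 × 0.06 = 2.88
  Participation 93 × 0.27 = 25.11
Sum = 63.89
63.89 is ≥ 52 and < 71.5 → Pass

Pass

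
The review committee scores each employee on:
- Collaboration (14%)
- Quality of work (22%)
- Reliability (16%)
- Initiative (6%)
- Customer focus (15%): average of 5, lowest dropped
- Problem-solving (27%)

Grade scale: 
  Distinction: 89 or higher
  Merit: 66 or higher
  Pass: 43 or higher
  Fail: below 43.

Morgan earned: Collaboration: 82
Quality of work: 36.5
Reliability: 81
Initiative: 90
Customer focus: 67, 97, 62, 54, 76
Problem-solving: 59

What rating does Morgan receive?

Pass

Customer focus: drop 54 → average of remaining 4 = 302/4 = 75.5
Weighted total:
  Collaboration 82 × 0.14 = 11.48
  Quality of work 36.5 × 0.22 = 8.03
  Reliability 81 × 0.16 = 12.96
  Initiative 90 × 0.06 = 5.4
  Customer focus 75.5 × 0.15 = 11.325
  Problem-solving 59 × 0.27 = 15.93
Sum = 65.125
65.125 is ≥ 43 and < 66 → Pass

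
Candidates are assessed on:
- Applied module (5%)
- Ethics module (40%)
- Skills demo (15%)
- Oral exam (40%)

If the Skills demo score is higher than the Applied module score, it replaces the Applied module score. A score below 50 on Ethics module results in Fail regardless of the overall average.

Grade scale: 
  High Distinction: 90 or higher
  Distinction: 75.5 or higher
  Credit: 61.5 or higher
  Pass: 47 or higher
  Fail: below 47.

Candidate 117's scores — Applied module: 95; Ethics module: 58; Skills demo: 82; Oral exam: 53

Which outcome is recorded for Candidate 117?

Pass

Skills demo (82) ≤ Applied module (95), so Applied module stays at 95.
Ethics module score 58 ≥ 50: minimum met.
Weighted total:
  Applied module 95 × 0.05 = 4.75
  Ethics module 58 × 0.4 = 23.2
  Skills demo 82 × 0.15 = 12.3
  Oral exam 53 × 0.4 = 21.2
Sum = 61.45
61.45 is ≥ 47 and < 61.5 → Pass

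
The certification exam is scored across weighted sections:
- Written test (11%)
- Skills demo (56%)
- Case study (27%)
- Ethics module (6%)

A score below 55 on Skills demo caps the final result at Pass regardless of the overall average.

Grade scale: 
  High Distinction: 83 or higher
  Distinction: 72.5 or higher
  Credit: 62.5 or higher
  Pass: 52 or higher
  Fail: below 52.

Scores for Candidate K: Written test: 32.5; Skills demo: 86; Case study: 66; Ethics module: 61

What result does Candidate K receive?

Distinction

Skills demo score 86 ≥ 55: minimum met.
Weighted total:
  Written test 32.5 × 0.11 = 3.575
  Skills demo 86 × 0.56 = 48.16
  Case study 66 × 0.27 = 17.82
  Ethics module 61 × 0.06 = 3.66
Sum = 73.215
73.215 is ≥ 72.5 and < 83 → Distinction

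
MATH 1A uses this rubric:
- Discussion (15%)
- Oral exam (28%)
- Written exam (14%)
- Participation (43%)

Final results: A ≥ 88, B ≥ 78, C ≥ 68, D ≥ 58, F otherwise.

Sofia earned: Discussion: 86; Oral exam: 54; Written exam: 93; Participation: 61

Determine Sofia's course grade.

Weighted total:
  Discussion 86 × 0.15 = 12.9
  Oral exam 54 × 0.28 = 15.12
  Written exam 93 × 0.14 = 13.02
  Participation 61 × 0.43 = 26.23
Sum = 67.27
67.27 is ≥ 58 and < 68 → D

D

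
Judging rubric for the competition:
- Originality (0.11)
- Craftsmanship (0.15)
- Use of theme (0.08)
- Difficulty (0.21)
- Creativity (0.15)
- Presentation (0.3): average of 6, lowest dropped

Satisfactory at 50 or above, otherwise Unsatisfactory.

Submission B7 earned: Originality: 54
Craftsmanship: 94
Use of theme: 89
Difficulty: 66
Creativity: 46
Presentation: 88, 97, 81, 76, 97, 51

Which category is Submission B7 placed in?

Satisfactory

Presentation: drop 51 → average of remaining 5 = 439/5 = 87.8
Weighted total:
  Originality 54 × 0.11 = 5.94
  Craftsmanship 94 × 0.15 = 14.1
  Use of theme 89 × 0.08 = 7.12
  Difficulty 66 × 0.21 = 13.86
  Creativity 46 × 0.15 = 6.9
  Presentation 87.8 × 0.3 = 26.34
Sum = 74.26
74.26 ≥ 50 → Satisfactory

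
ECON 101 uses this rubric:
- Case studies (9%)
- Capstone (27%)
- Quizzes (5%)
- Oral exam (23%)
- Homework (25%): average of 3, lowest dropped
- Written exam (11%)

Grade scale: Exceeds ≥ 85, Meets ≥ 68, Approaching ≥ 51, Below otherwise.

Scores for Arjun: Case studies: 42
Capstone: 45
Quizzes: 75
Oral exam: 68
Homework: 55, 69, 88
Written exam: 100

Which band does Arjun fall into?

Homework: drop 55 → average of remaining 2 = 157/2 = 78.5
Weighted total:
  Case studies 42 × 0.09 = 3.78
  Capstone 45 × 0.27 = 12.15
  Quizzes 75 × 0.05 = 3.75
  Oral exam 68 × 0.23 = 15.64
  Homework 78.5 × 0.25 = 19.625
  Written exam 100 × 0.11 = 11
Sum = 65.945
65.945 is ≥ 51 and < 68 → Approaching

Approaching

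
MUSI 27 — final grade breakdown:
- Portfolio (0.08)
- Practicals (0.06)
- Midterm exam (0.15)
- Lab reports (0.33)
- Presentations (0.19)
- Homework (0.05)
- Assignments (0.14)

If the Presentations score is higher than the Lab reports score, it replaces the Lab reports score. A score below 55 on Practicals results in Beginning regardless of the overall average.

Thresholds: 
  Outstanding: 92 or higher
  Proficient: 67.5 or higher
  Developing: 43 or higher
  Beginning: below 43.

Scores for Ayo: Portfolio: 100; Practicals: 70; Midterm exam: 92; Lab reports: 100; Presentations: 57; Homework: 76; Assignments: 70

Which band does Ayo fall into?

Presentations (57) ≤ Lab reports (100), so Lab reports stays at 100.
Practicals score 70 ≥ 55: minimum met.
Weighted total:
  Portfolio 100 × 0.08 = 8
  Practicals 70 × 0.06 = 4.2
  Midterm exam 92 × 0.15 = 13.8
  Lab reports 100 × 0.33 = 33
  Presentations 57 × 0.19 = 10.83
  Homework 76 × 0.05 = 3.8
  Assignments 70 × 0.14 = 9.8
Sum = 83.43
83.43 is ≥ 67.5 and < 92 → Proficient

Proficient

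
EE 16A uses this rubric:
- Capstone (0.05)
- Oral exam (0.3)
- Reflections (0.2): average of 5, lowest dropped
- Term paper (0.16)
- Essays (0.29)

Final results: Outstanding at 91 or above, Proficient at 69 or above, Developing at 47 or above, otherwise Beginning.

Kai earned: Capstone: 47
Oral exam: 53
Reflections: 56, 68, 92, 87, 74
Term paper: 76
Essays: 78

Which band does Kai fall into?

Reflections: drop 56 → average of remaining 4 = 321/4 = 80.25
Weighted total:
  Capstone 47 × 0.05 = 2.35
  Oral exam 53 × 0.3 = 15.9
  Reflections 80.25 × 0.2 = 16.05
  Term paper 76 × 0.16 = 12.16
  Essays 78 × 0.29 = 22.62
Sum = 69.08
69.08 is ≥ 69 and < 91 → Proficient

Proficient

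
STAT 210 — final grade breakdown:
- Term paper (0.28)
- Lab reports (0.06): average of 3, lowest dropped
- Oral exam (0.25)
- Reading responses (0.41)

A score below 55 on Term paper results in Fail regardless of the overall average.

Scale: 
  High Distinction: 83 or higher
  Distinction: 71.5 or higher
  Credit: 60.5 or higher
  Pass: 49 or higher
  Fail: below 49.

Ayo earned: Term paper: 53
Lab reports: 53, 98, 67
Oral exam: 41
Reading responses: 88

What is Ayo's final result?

Fail

Lab reports: drop 53 → average of remaining 2 = 165/2 = 82.5
Term paper score 53 < 55: minimum not met.
Weighted total:
  Term paper 53 × 0.28 = 14.84
  Lab reports 82.5 × 0.06 = 4.95
  Oral exam 41 × 0.25 = 10.25
  Reading responses 88 × 0.41 = 36.08
Sum = 66.12
Because the Term paper minimum was not met, the result is Fail.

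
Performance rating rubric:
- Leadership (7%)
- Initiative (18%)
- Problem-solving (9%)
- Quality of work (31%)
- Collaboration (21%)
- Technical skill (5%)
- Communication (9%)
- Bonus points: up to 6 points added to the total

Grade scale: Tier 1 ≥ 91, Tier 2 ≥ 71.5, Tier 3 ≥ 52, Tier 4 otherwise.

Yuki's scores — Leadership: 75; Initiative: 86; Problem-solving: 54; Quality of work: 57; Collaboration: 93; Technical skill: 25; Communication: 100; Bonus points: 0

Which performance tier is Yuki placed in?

Tier 2

Weighted total:
  Leadership 75 × 0.07 = 5.25
  Initiative 86 × 0.18 = 15.48
  Problem-solving 54 × 0.09 = 4.86
  Quality of work 57 × 0.31 = 17.67
  Collaboration 93 × 0.21 = 19.53
  Technical skill 25 × 0.05 = 1.25
  Communication 100 × 0.09 = 9
Sum = 73.04
Bonus points: 73.04 + 0 = 73.04
73.04 is ≥ 71.5 and < 91 → Tier 2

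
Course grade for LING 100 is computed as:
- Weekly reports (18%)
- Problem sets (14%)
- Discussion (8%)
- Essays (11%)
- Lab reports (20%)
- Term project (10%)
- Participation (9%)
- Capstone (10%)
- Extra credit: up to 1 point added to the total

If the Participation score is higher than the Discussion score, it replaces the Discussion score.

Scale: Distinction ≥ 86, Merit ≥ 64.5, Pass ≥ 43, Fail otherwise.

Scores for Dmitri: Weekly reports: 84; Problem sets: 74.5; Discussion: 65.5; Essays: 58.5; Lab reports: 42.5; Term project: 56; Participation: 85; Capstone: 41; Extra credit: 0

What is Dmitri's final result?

Merit

Participation (85) > Discussion (65.5), so Discussion counts as 85.
Weighted total:
  Weekly reports 84 × 0.18 = 15.12
  Problem sets 74.5 × 0.14 = 10.43
  Discussion 85 × 0.08 = 6.8
  Essays 58.5 × 0.11 = 6.435
  Lab reports 42.5 × 0.2 = 8.5
  Term project 56 × 0.1 = 5.6
  Participation 85 × 0.09 = 7.65
  Capstone 41 × 0.1 = 4.1
Sum = 64.635
Extra credit: 64.635 + 0 = 64.635
64.635 is ≥ 64.5 and < 86 → Merit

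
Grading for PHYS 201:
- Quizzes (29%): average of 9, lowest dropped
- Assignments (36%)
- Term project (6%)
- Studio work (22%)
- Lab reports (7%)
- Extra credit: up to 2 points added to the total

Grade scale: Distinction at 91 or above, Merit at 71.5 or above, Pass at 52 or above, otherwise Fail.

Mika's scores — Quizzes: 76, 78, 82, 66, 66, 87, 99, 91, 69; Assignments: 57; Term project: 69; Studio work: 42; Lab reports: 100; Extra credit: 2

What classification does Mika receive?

Pass

Quizzes: drop 66 → average of remaining 8 = 648/8 = 81
Weighted total:
  Quizzes 81 × 0.29 = 23.49
  Assignments 57 × 0.36 = 20.52
  Term project 69 × 0.06 = 4.14
  Studio work 42 × 0.22 = 9.24
  Lab reports 100 × 0.07 = 7
Sum = 64.39
Extra credit: 64.39 + 2 = 66.39
66.39 is ≥ 52 and < 71.5 → Pass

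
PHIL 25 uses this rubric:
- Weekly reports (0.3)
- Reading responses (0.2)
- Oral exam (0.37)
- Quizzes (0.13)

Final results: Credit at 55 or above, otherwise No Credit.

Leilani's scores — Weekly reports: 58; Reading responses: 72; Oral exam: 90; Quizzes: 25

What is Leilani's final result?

Credit

Weighted total:
  Weekly reports 58 × 0.3 = 17.4
  Reading responses 72 × 0.2 = 14.4
  Oral exam 90 × 0.37 = 33.3
  Quizzes 25 × 0.13 = 3.25
Sum = 68.35
68.35 ≥ 55 → Credit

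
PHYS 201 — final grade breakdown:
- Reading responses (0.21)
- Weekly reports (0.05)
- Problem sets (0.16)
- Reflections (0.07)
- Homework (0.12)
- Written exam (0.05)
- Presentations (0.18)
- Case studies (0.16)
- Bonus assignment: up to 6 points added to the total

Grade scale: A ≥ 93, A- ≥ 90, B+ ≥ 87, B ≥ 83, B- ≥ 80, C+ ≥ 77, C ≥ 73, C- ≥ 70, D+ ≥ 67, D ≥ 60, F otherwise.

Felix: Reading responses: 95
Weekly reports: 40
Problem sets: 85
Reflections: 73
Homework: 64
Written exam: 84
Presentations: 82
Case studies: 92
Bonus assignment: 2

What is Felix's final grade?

Weighted total:
  Reading responses 95 × 0.21 = 19.95
  Weekly reports 40 × 0.05 = 2
  Problem sets 85 × 0.16 = 13.6
  Reflections 73 × 0.07 = 5.11
  Homework 64 × 0.12 = 7.68
  Written exam 84 × 0.05 = 4.2
  Presentations 82 × 0.18 = 14.76
  Case studies 92 × 0.16 = 14.72
Sum = 82.02
Bonus assignment: 82.02 + 2 = 84.02
84.02 is ≥ 83 and < 87 → B

B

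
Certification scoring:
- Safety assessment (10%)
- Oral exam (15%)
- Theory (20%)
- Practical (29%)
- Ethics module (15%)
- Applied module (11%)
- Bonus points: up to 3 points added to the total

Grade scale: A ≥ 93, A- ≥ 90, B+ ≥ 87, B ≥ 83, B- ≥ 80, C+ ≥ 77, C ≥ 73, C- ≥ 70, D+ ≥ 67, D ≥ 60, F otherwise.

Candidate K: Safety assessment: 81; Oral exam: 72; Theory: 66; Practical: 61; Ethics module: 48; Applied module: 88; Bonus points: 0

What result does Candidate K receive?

D

Weighted total:
  Safety assessment 81 × 0.1 = 8.1
  Oral exam 72 × 0.15 = 10.8
  Theory 66 × 0.2 = 13.2
  Practical 61 × 0.29 = 17.69
  Ethics module 48 × 0.15 = 7.2
  Applied module 88 × 0.11 = 9.68
Sum = 66.67
Bonus points: 66.67 + 0 = 66.67
66.67 is ≥ 60 and < 67 → D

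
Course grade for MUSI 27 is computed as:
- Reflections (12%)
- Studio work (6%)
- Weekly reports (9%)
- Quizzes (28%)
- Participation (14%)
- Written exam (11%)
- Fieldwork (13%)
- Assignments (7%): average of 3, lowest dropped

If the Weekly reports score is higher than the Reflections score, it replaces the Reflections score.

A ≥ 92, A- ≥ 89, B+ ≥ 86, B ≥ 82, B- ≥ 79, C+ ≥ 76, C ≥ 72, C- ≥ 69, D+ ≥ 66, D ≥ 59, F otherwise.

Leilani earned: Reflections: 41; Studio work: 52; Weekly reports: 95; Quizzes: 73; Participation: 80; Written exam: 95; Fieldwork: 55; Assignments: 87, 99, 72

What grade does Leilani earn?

C+

Assignments: drop 72 → average of remaining 2 = 186/2 = 93
Weekly reports (95) > Reflections (41), so Reflections counts as 95.
Weighted total:
  Reflections 95 × 0.12 = 11.4
  Studio work 52 × 0.06 = 3.12
  Weekly reports 95 × 0.09 = 8.55
  Quizzes 73 × 0.28 = 20.44
  Participation 80 × 0.14 = 11.2
  Written exam 95 × 0.11 = 10.45
  Fieldwork 55 × 0.13 = 7.15
  Assignments 93 × 0.07 = 6.51
Sum = 78.82
78.82 is ≥ 76 and < 79 → C+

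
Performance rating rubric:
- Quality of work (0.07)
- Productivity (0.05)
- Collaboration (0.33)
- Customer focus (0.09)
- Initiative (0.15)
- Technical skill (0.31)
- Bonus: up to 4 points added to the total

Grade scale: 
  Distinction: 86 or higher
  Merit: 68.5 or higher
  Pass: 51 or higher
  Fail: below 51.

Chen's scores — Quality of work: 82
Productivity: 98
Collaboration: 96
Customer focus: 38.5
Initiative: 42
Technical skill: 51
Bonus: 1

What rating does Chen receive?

Merit

Weighted total:
  Quality of work 82 × 0.07 = 5.74
  Productivity 98 × 0.05 = 4.9
  Collaboration 96 × 0.33 = 31.68
  Customer focus 38.5 × 0.09 = 3.465
  Initiative 42 × 0.15 = 6.3
  Technical skill 51 × 0.31 = 15.81
Sum = 67.895
Bonus: 67.895 + 1 = 68.895
68.895 is ≥ 68.5 and < 86 → Merit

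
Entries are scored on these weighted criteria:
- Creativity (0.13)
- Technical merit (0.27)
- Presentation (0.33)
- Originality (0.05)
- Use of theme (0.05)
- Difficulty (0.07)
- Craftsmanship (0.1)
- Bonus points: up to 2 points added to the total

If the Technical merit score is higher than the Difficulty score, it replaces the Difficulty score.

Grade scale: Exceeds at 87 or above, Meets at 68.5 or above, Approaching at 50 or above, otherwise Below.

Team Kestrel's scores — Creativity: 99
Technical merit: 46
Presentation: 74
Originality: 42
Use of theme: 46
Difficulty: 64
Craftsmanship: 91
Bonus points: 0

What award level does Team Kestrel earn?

Technical merit (46) ≤ Difficulty (64), so Difficulty stays at 64.
Weighted total:
  Creativity 99 × 0.13 = 12.87
  Technical merit 46 × 0.27 = 12.42
  Presentation 74 × 0.33 = 24.42
  Originality 42 × 0.05 = 2.1
  Use of theme 46 × 0.05 = 2.3
  Difficulty 64 × 0.07 = 4.48
  Craftsmanship 91 × 0.1 = 9.1
Sum = 67.69
Bonus points: 67.69 + 0 = 67.69
67.69 is ≥ 50 and < 68.5 → Approaching

Approaching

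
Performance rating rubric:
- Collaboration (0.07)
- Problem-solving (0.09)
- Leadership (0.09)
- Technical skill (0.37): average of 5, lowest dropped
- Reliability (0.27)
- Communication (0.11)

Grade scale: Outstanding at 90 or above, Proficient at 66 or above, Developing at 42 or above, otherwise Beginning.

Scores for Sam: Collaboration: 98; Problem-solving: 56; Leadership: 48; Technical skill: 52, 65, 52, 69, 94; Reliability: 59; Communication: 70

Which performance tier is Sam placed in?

Developing

Technical skill: drop 52 → average of remaining 4 = 280/4 = 70
Weighted total:
  Collaboration 98 × 0.07 = 6.86
  Problem-solving 56 × 0.09 = 5.04
  Leadership 48 × 0.09 = 4.32
  Technical skill 70 × 0.37 = 25.9
  Reliability 59 × 0.27 = 15.93
  Communication 70 × 0.11 = 7.7
Sum = 65.75
65.75 is ≥ 42 and < 66 → Developing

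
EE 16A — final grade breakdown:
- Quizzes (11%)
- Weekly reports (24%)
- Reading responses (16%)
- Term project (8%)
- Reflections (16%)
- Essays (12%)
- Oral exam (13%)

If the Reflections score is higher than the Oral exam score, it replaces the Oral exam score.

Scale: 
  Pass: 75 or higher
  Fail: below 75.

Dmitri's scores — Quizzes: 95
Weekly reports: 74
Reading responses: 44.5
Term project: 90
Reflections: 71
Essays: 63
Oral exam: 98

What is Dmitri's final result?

Fail

Reflections (71) ≤ Oral exam (98), so Oral exam stays at 98.
Weighted total:
  Quizzes 95 × 0.11 = 10.45
  Weekly reports 74 × 0.24 = 17.76
  Reading responses 44.5 × 0.16 = 7.12
  Term project 90 × 0.08 = 7.2
  Reflections 71 × 0.16 = 11.36
  Essays 63 × 0.12 = 7.56
  Oral exam 98 × 0.13 = 12.74
Sum = 74.19
74.19 < 75 → Fail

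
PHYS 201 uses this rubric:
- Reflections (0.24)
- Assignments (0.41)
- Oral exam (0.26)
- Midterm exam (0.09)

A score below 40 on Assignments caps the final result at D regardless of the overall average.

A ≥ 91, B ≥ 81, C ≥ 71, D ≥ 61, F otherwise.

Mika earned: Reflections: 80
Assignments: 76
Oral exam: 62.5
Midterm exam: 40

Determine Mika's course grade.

Assignments score 76 ≥ 40: minimum met.
Weighted total:
  Reflections 80 × 0.24 = 19.2
  Assignments 76 × 0.41 = 31.16
  Oral exam 62.5 × 0.26 = 16.25
  Midterm exam 40 × 0.09 = 3.6
Sum = 70.21
70.21 is ≥ 61 and < 71 → D

D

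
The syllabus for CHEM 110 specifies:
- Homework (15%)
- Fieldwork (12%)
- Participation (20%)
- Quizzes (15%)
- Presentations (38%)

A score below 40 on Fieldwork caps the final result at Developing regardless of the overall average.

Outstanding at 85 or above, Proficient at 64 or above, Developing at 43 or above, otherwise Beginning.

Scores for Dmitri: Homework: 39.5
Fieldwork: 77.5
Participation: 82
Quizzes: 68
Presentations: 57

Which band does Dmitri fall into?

Fieldwork score 77.5 ≥ 40: minimum met.
Weighted total:
  Homework 39.5 × 0.15 = 5.925
  Fieldwork 77.5 × 0.12 = 9.3
  Participation 82 × 0.2 = 16.4
  Quizzes 68 × 0.15 = 10.2
  Presentations 57 × 0.38 = 21.66
Sum = 63.485
63.485 is ≥ 43 and < 64 → Developing

Developing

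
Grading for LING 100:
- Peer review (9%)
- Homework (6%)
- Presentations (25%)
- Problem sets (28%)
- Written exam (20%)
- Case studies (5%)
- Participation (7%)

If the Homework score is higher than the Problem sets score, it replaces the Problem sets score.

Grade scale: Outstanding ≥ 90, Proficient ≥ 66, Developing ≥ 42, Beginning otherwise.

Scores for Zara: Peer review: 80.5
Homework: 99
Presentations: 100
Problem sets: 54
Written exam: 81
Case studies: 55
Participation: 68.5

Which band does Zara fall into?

Homework (99) > Problem sets (54), so Problem sets counts as 99.
Weighted total:
  Peer review 80.5 × 0.09 = 7.245
  Homework 99 × 0.06 = 5.94
  Presentations 100 × 0.25 = 25
  Problem sets 99 × 0.28 = 27.72
  Written exam 81 × 0.2 = 16.2
  Case studies 55 × 0.05 = 2.75
  Participation 68.5 × 0.07 = 4.795
Sum = 89.65
89.65 is ≥ 66 and < 90 → Proficient

Proficient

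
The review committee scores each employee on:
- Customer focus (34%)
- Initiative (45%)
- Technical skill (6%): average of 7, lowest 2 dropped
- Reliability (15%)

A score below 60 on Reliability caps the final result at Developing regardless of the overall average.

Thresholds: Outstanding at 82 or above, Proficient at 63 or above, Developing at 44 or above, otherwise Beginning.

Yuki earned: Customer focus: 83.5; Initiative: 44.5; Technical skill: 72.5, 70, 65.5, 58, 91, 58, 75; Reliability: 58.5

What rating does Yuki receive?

Developing

Technical skill: drop 58, 58 → average of remaining 5 = 374/5 = 74.8
Reliability score 58.5 < 60: minimum not met.
Weighted total:
  Customer focus 83.5 × 0.34 = 28.39
  Initiative 44.5 × 0.45 = 20.025
  Technical skill 74.8 × 0.06 = 4.488
  Reliability 58.5 × 0.15 = 8.775
Sum = 61.678
61.678 would be Developing; cap at Developing applies → Developing.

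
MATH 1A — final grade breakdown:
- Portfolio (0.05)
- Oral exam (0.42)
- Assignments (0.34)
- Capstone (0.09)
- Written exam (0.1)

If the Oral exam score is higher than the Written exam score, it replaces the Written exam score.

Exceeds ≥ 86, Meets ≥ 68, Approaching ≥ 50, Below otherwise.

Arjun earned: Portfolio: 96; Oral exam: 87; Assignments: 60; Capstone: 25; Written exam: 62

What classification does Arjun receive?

Meets

Oral exam (87) > Written exam (62), so Written exam counts as 87.
Weighted total:
  Portfolio 96 × 0.05 = 4.8
  Oral exam 87 × 0.42 = 36.54
  Assignments 60 × 0.34 = 20.4
  Capstone 25 × 0.09 = 2.25
  Written exam 87 × 0.1 = 8.7
Sum = 72.69
72.69 is ≥ 68 and < 86 → Meets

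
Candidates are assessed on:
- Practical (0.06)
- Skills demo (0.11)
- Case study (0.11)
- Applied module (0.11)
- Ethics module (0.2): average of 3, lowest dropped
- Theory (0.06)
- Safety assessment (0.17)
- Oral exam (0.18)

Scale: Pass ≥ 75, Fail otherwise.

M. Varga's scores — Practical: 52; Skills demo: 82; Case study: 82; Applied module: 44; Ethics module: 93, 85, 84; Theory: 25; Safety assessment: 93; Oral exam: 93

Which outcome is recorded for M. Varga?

Pass

Ethics module: drop 84 → average of remaining 2 = 178/2 = 89
Weighted total:
  Practical 52 × 0.06 = 3.12
  Skills demo 82 × 0.11 = 9.02
  Case study 82 × 0.11 = 9.02
  Applied module 44 × 0.11 = 4.84
  Ethics module 89 × 0.2 = 17.8
  Theory 25 × 0.06 = 1.5
  Safety assessment 93 × 0.17 = 15.81
  Oral exam 93 × 0.18 = 16.74
Sum = 77.85
77.85 ≥ 75 → Pass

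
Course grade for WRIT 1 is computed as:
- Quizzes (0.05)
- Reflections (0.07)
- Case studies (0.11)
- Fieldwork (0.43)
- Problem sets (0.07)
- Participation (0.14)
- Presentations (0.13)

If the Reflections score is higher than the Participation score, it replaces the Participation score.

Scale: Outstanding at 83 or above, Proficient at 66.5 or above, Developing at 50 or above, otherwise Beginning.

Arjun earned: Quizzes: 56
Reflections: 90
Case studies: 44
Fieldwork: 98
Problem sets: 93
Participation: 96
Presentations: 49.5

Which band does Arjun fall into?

Proficient

Reflections (90) ≤ Participation (96), so Participation stays at 96.
Weighted total:
  Quizzes 56 × 0.05 = 2.8
  Reflections 90 × 0.07 = 6.3
  Case studies 44 × 0.11 = 4.84
  Fieldwork 98 × 0.43 = 42.14
  Problem sets 93 × 0.07 = 6.51
  Participation 96 × 0.14 = 13.44
  Presentations 49.5 × 0.13 = 6.435
Sum = 82.465
82.465 is ≥ 66.5 and < 83 → Proficient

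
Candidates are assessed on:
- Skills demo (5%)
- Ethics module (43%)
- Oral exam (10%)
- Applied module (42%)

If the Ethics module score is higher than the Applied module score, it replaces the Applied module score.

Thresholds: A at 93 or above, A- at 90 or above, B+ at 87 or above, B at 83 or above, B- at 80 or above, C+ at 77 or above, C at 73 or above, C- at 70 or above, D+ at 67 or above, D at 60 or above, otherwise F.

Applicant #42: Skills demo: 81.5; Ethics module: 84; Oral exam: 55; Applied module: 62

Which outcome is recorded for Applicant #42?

Ethics module (84) > Applied module (62), so Applied module counts as 84.
Weighted total:
  Skills demo 81.5 × 0.05 = 4.075
  Ethics module 84 × 0.43 = 36.12
  Oral exam 55 × 0.1 = 5.5
  Applied module 84 × 0.42 = 35.28
Sum = 80.975
80.975 is ≥ 80 and < 83 → B-

B-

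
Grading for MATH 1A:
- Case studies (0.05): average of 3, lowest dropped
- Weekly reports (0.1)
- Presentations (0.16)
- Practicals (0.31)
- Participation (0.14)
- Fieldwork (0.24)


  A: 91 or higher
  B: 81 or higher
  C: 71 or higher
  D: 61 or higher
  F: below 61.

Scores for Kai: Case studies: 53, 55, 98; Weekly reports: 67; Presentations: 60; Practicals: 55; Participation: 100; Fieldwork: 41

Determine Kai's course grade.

Case studies: drop 53 → average of remaining 2 = 153/2 = 76.5
Weighted total:
  Case studies 76.5 × 0.05 = 3.825
  Weekly reports 67 × 0.1 = 6.7
  Presentations 60 × 0.16 = 9.6
  Practicals 55 × 0.31 = 17.05
  Participation 100 × 0.14 = 14
  Fieldwork 41 × 0.24 = 9.84
Sum = 61.015
61.015 is ≥ 61 and < 71 → D

D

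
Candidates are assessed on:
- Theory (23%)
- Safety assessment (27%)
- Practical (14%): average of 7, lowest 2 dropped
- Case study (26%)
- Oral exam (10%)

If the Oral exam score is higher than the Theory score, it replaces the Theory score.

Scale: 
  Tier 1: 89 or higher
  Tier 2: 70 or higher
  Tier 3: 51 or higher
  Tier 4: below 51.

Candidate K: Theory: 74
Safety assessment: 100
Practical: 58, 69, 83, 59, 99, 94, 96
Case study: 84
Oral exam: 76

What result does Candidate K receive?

Tier 2

Practical: drop 58, 59 → average of remaining 5 = 441/5 = 88.2
Oral exam (76) > Theory (74), so Theory counts as 76.
Weighted total:
  Theory 76 × 0.23 = 17.48
  Safety assessment 100 × 0.27 = 27
  Practical 88.2 × 0.14 = 12.348
  Case study 84 × 0.26 = 21.84
  Oral exam 76 × 0.1 = 7.6
Sum = 86.268
86.268 is ≥ 70 and < 89 → Tier 2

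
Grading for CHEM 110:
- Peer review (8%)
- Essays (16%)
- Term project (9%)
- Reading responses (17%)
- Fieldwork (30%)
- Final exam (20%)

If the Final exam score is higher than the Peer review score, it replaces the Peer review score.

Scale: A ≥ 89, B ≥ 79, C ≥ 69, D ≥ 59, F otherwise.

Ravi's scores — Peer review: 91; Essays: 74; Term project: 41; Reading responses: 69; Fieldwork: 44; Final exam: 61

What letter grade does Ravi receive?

Final exam (61) ≤ Peer review (91), so Peer review stays at 91.
Weighted total:
  Peer review 91 × 0.08 = 7.28
  Essays 74 × 0.16 = 11.84
  Term project 41 × 0.09 = 3.69
  Reading responses 69 × 0.17 = 11.73
  Fieldwork 44 × 0.3 = 13.2
  Final exam 61 × 0.2 = 12.2
Sum = 59.94
59.94 is ≥ 59 and < 69 → D

D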